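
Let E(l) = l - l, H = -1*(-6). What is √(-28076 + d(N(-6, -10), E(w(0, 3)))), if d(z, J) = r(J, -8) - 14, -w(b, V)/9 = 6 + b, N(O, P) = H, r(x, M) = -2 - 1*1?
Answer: I*√28093 ≈ 167.61*I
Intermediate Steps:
r(x, M) = -3 (r(x, M) = -2 - 1 = -3)
H = 6
N(O, P) = 6
w(b, V) = -54 - 9*b (w(b, V) = -9*(6 + b) = -54 - 9*b)
E(l) = 0
d(z, J) = -17 (d(z, J) = -3 - 14 = -17)
√(-28076 + d(N(-6, -10), E(w(0, 3)))) = √(-28076 - 17) = √(-28093) = I*√28093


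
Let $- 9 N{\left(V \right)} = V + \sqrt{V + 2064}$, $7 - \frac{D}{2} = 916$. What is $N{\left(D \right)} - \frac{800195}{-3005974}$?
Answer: $\frac{608006943}{3005974} - \frac{\sqrt{246}}{9} \approx 200.52$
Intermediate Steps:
$D = -1818$ ($D = 14 - 1832 = -1818$)
$N{\left(V \right)} = - \frac{V}{9} - \frac{\sqrt{2064 + V}}{9}$ ($N{\left(V \right)} = - \frac{V + \sqrt{V + 2064}}{9} = - \frac{V + \sqrt{2064 + V}}{9} = - \frac{V}{9} - \frac{\sqrt{2064 + V}}{9}$)
$N{\left(D \right)} - \frac{800195}{-3005974} = \left(\left(- \frac{1}{9}\right) \left(-1818\right) - \frac{\sqrt{2064 - 1818}}{9}\right) - \frac{800195}{-3005974} = \left(202 - \frac{\sqrt{246}}{9}\right) - - \frac{800195}{3005974} = \left(202 - \frac{\sqrt{246}}{9}\right) + \frac{800195}{3005974} = \frac{608006943}{3005974} - \frac{\sqrt{246}}{9}$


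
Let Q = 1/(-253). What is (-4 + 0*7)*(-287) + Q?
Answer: 290443/253 ≈ 1148.0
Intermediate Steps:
Q = -1/253 ≈ -0.0039526
(-4 + 0*7)*(-287) + Q = (-4 + 0*7)*(-287) - 1/253 = (-4 + 0)*(-287) - 1/253 = -4*(-287) - 1/253 = 1148 - 1/253 = 290443/253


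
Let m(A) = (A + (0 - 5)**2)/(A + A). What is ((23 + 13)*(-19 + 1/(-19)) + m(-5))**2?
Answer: 170824900/361 ≈ 4.7320e+5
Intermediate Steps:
m(A) = (25 + A)/(2*A) (m(A) = (A + (-5)**2)/((2*A)) = (A + 25)*(1/(2*A)) = (25 + A)*(1/(2*A)) = (25 + A)/(2*A))
((23 + 13)*(-19 + 1/(-19)) + m(-5))**2 = ((23 + 13)*(-19 + 1/(-19)) + (1/2)*(25 - 5)/(-5))**2 = (36*(-19 - 1/19) + (1/2)*(-1/5)*20)**2 = (36*(-362/19) - 2)**2 = (-13032/19 - 2)**2 = (-13070/19)**2 = 170824900/361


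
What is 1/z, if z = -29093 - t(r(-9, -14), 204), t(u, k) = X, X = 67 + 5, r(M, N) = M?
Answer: -1/29165 ≈ -3.4288e-5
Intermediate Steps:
X = 72
t(u, k) = 72
z = -29165 (z = -29093 - 1*72 = -29093 - 72 = -29165)
1/z = 1/(-29165) = -1/29165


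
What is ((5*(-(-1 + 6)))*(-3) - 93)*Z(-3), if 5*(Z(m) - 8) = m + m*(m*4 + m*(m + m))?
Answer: -342/5 ≈ -68.400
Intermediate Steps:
Z(m) = 8 + m/5 + m*(2*m² + 4*m)/5 (Z(m) = 8 + (m + m*(m*4 + m*(m + m)))/5 = 8 + (m + m*(4*m + m*(2*m)))/5 = 8 + (m + m*(4*m + 2*m²))/5 = 8 + (m + m*(2*m² + 4*m))/5 = 8 + (m/5 + m*(2*m² + 4*m)/5) = 8 + m/5 + m*(2*m² + 4*m)/5)
((5*(-(-1 + 6)))*(-3) - 93)*Z(-3) = ((5*(-(-1 + 6)))*(-3) - 93)*(8 + (⅕)*(-3) + (⅖)*(-3)³ + (⅘)*(-3)²) = ((5*(-1*5))*(-3) - 93)*(8 - ⅗ + (⅖)*(-27) + (⅘)*9) = ((5*(-5))*(-3) - 93)*(8 - ⅗ - 54/5 + 36/5) = (-25*(-3) - 93)*(19/5) = (75 - 93)*(19/5) = -18*19/5 = -342/5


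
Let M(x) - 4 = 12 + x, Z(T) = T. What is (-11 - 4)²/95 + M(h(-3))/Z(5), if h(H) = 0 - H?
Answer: 586/95 ≈ 6.1684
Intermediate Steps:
h(H) = -H
M(x) = 16 + x (M(x) = 4 + (12 + x) = 16 + x)
(-11 - 4)²/95 + M(h(-3))/Z(5) = (-11 - 4)²/95 + (16 - 1*(-3))/5 = (-15)²*(1/95) + (16 + 3)*(⅕) = 225*(1/95) + 19*(⅕) = 45/19 + 19/5 = 586/95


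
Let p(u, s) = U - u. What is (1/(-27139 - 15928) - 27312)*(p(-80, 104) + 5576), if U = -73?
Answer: -6566980887615/43067 ≈ -1.5248e+8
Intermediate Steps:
p(u, s) = -73 - u
(1/(-27139 - 15928) - 27312)*(p(-80, 104) + 5576) = (1/(-27139 - 15928) - 27312)*((-73 - 1*(-80)) + 5576) = (1/(-43067) - 27312)*((-73 + 80) + 5576) = (-1/43067 - 27312)*(7 + 5576) = -1176245905/43067*5583 = -6566980887615/43067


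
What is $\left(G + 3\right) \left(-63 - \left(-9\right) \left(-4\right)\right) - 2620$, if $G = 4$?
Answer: $-3313$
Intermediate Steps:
$\left(G + 3\right) \left(-63 - \left(-9\right) \left(-4\right)\right) - 2620 = \left(4 + 3\right) \left(-63 - \left(-9\right) \left(-4\right)\right) - 2620 = 7 \left(-63 - 36\right) - 2620 = 7 \left(-99\right) - 2620 = -693 - 2620 = -3313$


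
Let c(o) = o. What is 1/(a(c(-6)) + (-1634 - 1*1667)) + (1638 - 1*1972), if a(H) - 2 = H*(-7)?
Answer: -1087839/3257 ≈ -334.00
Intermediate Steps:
a(H) = 2 - 7*H (a(H) = 2 + H*(-7) = 2 - 7*H)
1/(a(c(-6)) + (-1634 - 1*1667)) + (1638 - 1*1972) = 1/((2 - 7*(-6)) + (-1634 - 1*1667)) + (1638 - 1*1972) = 1/((2 + 42) + (-1634 - 1667)) + (1638 - 1972) = 1/(44 - 3301) - 334 = 1/(-3257) - 334 = -1/3257 - 334 = -1087839/3257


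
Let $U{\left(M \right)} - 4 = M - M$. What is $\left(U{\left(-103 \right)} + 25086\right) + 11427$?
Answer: $36517$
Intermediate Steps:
$U{\left(M \right)} = 4$ ($U{\left(M \right)} = 4 + \left(M - M\right) = 4 + 0 = 4$)
$\left(U{\left(-103 \right)} + 25086\right) + 11427 = \left(4 + 25086\right) + 11427 = 25090 + 11427 = 36517$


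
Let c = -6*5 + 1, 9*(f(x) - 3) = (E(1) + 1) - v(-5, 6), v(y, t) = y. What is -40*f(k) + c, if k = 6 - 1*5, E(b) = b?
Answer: -1621/9 ≈ -180.11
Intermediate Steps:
k = 1 (k = 6 - 5 = 1)
f(x) = 34/9 (f(x) = 3 + ((1 + 1) - 1*(-5))/9 = 3 + (2 + 5)/9 = 3 + (⅑)*7 = 3 + 7/9 = 34/9)
c = -29 (c = -30 + 1 = -29)
-40*f(k) + c = -40*34/9 - 29 = -1360/9 - 29 = -1621/9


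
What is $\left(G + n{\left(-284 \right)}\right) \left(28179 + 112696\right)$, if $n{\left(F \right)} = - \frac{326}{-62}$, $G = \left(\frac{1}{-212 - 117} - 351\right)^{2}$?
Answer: $\frac{1188588783838625}{68479} \approx 1.7357 \cdot 10^{10}$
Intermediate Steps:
$G = \frac{13335630400}{108241}$ ($G = \left(\frac{1}{-329} - 351\right)^{2} = \left(- \frac{1}{329} - 351\right)^{2} = \left(- \frac{115480}{329}\right)^{2} = \frac{13335630400}{108241} \approx 1.232 \cdot 10^{5}$)
$n{\left(F \right)} = \frac{163}{31}$ ($n{\left(F \right)} = \left(-326\right) \left(- \frac{1}{62}\right) = \frac{163}{31}$)
$\left(G + n{\left(-284 \right)}\right) \left(28179 + 112696\right) = \left(\frac{13335630400}{108241} + \frac{163}{31}\right) \left(28179 + 112696\right) = \frac{413422185683}{3355471} \cdot 140875 = \frac{1188588783838625}{68479}$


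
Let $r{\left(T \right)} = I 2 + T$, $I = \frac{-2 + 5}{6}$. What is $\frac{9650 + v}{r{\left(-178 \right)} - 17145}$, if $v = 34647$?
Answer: $- \frac{44297}{17322} \approx -2.5573$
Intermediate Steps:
$I = \frac{1}{2}$ ($I = 3 \cdot \frac{1}{6} = \frac{1}{2} \approx 0.5$)
$r{\left(T \right)} = 1 + T$ ($r{\left(T \right)} = \frac{1}{2} \cdot 2 + T = 1 + T$)
$\frac{9650 + v}{r{\left(-178 \right)} - 17145} = \frac{9650 + 34647}{\left(1 - 178\right) - 17145} = \frac{44297}{-177 - 17145} = \frac{44297}{-17322} = 44297 \left(- \frac{1}{17322}\right) = - \frac{44297}{17322}$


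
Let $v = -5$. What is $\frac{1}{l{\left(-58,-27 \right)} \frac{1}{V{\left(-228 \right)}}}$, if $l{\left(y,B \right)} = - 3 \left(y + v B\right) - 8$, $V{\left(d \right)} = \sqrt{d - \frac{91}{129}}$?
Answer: $- \frac{i \sqrt{3805887}}{30831} \approx - 0.063276 i$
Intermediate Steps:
$V{\left(d \right)} = \sqrt{- \frac{91}{129} + d}$ ($V{\left(d \right)} = \sqrt{d - \frac{91}{129}} = \sqrt{- \frac{91}{129} + d}$)
$l{\left(y,B \right)} = -8 - 3 y + 15 B$ ($l{\left(y,B \right)} = - 3 \left(y - 5 B\right) - 8 = \left(- 3 y + 15 B\right) - 8 = -8 - 3 y + 15 B$)
$\frac{1}{l{\left(-58,-27 \right)} \frac{1}{V{\left(-228 \right)}}} = \frac{1}{\left(-8 - -174 + 15 \left(-27\right)\right) \frac{1}{\frac{1}{129} \sqrt{-11739 + 16641 \left(-228\right)}}} = \frac{1}{\left(-8 + 174 - 405\right) \frac{1}{\frac{1}{129} \sqrt{-11739 - 3794148}}} = \frac{1}{\left(-239\right) \frac{1}{\frac{1}{129} \sqrt{-3805887}}} = \frac{1}{\left(-239\right) \frac{1}{\frac{1}{129} i \sqrt{3805887}}} = \frac{1}{\left(-239\right) \left(- \frac{i \sqrt{3805887}}{29503}\right)} = \frac{1}{\frac{239}{29503} i \sqrt{3805887}} = - \frac{i \sqrt{3805887}}{30831}$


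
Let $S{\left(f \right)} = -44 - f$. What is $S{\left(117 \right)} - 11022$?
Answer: $-11183$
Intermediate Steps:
$S{\left(117 \right)} - 11022 = \left(-44 - 117\right) - 11022 = -161 - 11022 = -11183$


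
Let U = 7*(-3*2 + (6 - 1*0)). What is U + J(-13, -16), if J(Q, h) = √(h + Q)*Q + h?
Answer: -16 - 13*I*√29 ≈ -16.0 - 70.007*I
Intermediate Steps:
J(Q, h) = h + Q*√(Q + h) (J(Q, h) = √(Q + h)*Q + h = Q*√(Q + h) + h = h + Q*√(Q + h))
U = 0 (U = 7*(-6 + (6 + 0)) = 7*(-6 + 6) = 7*0 = 0)
U + J(-13, -16) = 0 + (-16 - 13*√(-13 - 16)) = 0 + (-16 - 13*I*√29) = -16 - 13*I*√29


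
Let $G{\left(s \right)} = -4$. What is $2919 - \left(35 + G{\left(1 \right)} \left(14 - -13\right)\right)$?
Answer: $2992$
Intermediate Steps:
$2919 - \left(35 + G{\left(1 \right)} \left(14 - -13\right)\right) = 2919 - \left(35 - 4 \left(14 - -13\right)\right) = 2919 - \left(35 - 4 \left(14 + 13\right)\right) = 2919 - \left(35 - 108\right) = 2919 - -73 = 2919 + 73 = 2992$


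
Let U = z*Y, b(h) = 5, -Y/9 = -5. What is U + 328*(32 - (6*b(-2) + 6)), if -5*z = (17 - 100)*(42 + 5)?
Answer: 33797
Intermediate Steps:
Y = 45 (Y = -9*(-5) = 45)
z = 3901/5 (z = -(17 - 100)*(42 + 5)/5 = -(-83)*47/5 = -1/5*(-3901) = 3901/5 ≈ 780.20)
U = 35109 (U = (3901/5)*45 = 35109)
U + 328*(32 - (6*b(-2) + 6)) = 35109 + 328*(32 - (6*5 + 6)) = 35109 + 328*(32 - (30 + 6)) = 35109 + 328*(32 - 1*36) = 35109 + 328*(32 - 36) = 35109 + 328*(-4) = 35109 - 1312 = 33797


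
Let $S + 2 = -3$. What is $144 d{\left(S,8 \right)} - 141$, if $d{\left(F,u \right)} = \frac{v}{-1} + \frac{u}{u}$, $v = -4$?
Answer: $579$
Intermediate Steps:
$S = -5$ ($S = -2 - 3 = -5$)
$d{\left(F,u \right)} = 5$ ($d{\left(F,u \right)} = - \frac{4}{-1} + \frac{u}{u} = \left(-4\right) \left(-1\right) + 1 = 4 + 1 = 5$)
$144 d{\left(S,8 \right)} - 141 = 144 \cdot 5 - 141 = 720 - 141 = 579$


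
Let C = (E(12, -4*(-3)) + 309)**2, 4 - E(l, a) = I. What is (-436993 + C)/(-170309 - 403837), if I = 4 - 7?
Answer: 112379/191382 ≈ 0.58720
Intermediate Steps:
I = -3
E(l, a) = 7 (E(l, a) = 4 - 1*(-3) = 4 + 3 = 7)
C = 99856 (C = (7 + 309)**2 = 316**2 = 99856)
(-436993 + C)/(-170309 - 403837) = (-436993 + 99856)/(-170309 - 403837) = -337137/(-574146) = -337137*(-1/574146) = 112379/191382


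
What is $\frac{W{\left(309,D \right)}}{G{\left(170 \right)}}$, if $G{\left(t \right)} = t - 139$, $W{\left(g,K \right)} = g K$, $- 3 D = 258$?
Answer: $- \frac{26574}{31} \approx -857.23$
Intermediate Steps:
$D = -86$ ($D = \left(- \frac{1}{3}\right) 258 = -86$)
$W{\left(g,K \right)} = K g$
$G{\left(t \right)} = -139 + t$
$\frac{W{\left(309,D \right)}}{G{\left(170 \right)}} = \frac{\left(-86\right) 309}{-139 + 170} = - \frac{26574}{31}$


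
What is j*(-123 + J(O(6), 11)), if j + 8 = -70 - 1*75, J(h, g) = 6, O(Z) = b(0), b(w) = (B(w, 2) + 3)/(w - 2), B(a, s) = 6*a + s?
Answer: 17901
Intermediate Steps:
B(a, s) = s + 6*a
b(w) = (5 + 6*w)/(-2 + w) (b(w) = ((2 + 6*w) + 3)/(w - 2) = (5 + 6*w)/(-2 + w))
O(Z) = -5/2 (O(Z) = (5 + 6*0)/(-2 + 0) = (5 + 0)/(-2) = -1/2*5 = -5/2)
j = -153 (j = -8 + (-70 - 1*75) = -8 + (-70 - 75) = -8 - 145 = -153)
j*(-123 + J(O(6), 11)) = -153*(-123 + 6) = -153*(-117) = 17901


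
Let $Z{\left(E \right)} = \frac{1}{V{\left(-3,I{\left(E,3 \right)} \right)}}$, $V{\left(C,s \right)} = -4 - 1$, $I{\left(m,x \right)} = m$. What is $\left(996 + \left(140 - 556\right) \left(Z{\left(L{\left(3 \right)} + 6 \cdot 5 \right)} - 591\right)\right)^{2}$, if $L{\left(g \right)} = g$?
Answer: $\frac{1524424824976}{25} \approx 6.0977 \cdot 10^{10}$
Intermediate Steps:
$V{\left(C,s \right)} = -5$
$Z{\left(E \right)} = - \frac{1}{5}$ ($Z{\left(E \right)} = \frac{1}{-5} = - \frac{1}{5}$)
$\left(996 + \left(140 - 556\right) \left(Z{\left(L{\left(3 \right)} + 6 \cdot 5 \right)} - 591\right)\right)^{2} = \left(996 + \left(140 - 556\right) \left(- \frac{1}{5} - 591\right)\right)^{2} = \left(996 - - \frac{1229696}{5}\right)^{2} = \left(996 + \frac{1229696}{5}\right)^{2} = \left(\frac{1234676}{5}\right)^{2} = \frac{1524424824976}{25}$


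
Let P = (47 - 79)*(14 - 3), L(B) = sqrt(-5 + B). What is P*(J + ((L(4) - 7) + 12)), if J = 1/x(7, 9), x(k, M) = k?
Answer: -12672/7 - 352*I ≈ -1810.3 - 352.0*I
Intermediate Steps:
P = -352 (P = -32*11 = -352)
J = 1/7 ≈ 0.14286
P*(J + ((L(4) - 7) + 12)) = -352*(1/7 + ((sqrt(-5 + 4) - 7) + 12)) = -352*(1/7 + ((sqrt(-1) - 7) + 12)) = -352*(1/7 + ((I - 7) + 12)) = -352*(1/7 + ((-7 + I) + 12)) = -352*(1/7 + (5 + I)) = -352*(36/7 + I) = -12672/7 - 352*I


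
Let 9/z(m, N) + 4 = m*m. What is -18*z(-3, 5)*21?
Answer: -3402/5 ≈ -680.40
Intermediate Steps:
z(m, N) = 9/(-4 + m**2) (z(m, N) = 9/(-4 + m*m) = 9/(-4 + m**2))
-18*z(-3, 5)*21 = -162/(-4 + (-3)**2)*21 = -162/(-4 + 9)*21 = -162/5*21 = -3402/5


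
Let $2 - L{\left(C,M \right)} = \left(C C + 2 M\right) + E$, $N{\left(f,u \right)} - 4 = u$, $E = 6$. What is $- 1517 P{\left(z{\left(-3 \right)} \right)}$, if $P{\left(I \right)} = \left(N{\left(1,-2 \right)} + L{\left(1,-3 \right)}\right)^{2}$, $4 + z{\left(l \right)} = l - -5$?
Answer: $-13653$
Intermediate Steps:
$N{\left(f,u \right)} = 4 + u$
$z{\left(l \right)} = 1 + l$ ($z{\left(l \right)} = -4 + \left(l - -5\right) = -4 + \left(l + 5\right) = -4 + \left(5 + l\right) = 1 + l$)
$L{\left(C,M \right)} = -4 - C^{2} - 2 M$ ($L{\left(C,M \right)} = 2 - \left(\left(C C + 2 M\right) + 6\right) = 2 - \left(\left(C^{2} + 2 M\right) + 6\right) = 2 - \left(6 + C^{2} + 2 M\right) = -4 - C^{2} - 2 M$)
$P{\left(I \right)} = 9$ ($P{\left(I \right)} = \left(\left(4 - 2\right) - -1\right)^{2} = \left(2 - -1\right)^{2} = \left(2 + 1\right)^{2} = 3^{2} = 9$)
$- 1517 P{\left(z{\left(-3 \right)} \right)} = - 1517 \cdot 9 = \left(-1\right) 13653 = -13653$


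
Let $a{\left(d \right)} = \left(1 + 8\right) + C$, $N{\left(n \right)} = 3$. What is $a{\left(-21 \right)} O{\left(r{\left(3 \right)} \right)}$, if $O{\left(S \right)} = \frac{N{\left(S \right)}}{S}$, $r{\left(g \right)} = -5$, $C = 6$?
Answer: $-9$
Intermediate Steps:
$a{\left(d \right)} = 15$ ($a{\left(d \right)} = \left(1 + 8\right) + 6 = 9 + 6 = 15$)
$O{\left(S \right)} = \frac{3}{S}$
$a{\left(-21 \right)} O{\left(r{\left(3 \right)} \right)} = 15 \frac{3}{-5} = 15 \cdot 3 \left(- \frac{1}{5}\right) = 15 \left(- \frac{3}{5}\right) = -9$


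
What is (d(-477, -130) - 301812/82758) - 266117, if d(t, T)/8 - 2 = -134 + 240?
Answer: -3658684931/13793 ≈ -2.6526e+5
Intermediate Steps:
d(t, T) = 864 (d(t, T) = 16 + 8*(-134 + 240) = 16 + 8*106 = 16 + 848 = 864)
(d(-477, -130) - 301812/82758) - 266117 = (864 - 301812/82758) - 266117 = (864 - 301812*1/82758) - 266117 = (864 - 50302/13793) - 266117 = 11866850/13793 - 266117 = -3658684931/13793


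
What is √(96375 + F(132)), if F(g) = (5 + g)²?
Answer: 2*√28786 ≈ 339.33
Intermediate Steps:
√(96375 + F(132)) = √(96375 + (5 + 132)²) = √(96375 + 137²) = √(96375 + 18769) = √115144 = 2*√28786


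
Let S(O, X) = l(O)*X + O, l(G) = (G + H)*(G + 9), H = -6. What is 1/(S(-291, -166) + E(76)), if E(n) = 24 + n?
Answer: -1/13903355 ≈ -7.1925e-8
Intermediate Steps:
l(G) = (-6 + G)*(9 + G) (l(G) = (G - 6)*(G + 9) = (-6 + G)*(9 + G))
S(O, X) = O + X*(-54 + O**2 + 3*O) (S(O, X) = (-54 + O**2 + 3*O)*X + O = X*(-54 + O**2 + 3*O) + O = O + X*(-54 + O**2 + 3*O))
1/(S(-291, -166) + E(76)) = 1/((-291 - 166*(-54 + (-291)**2 + 3*(-291))) + (24 + 76)) = 1/((-291 - 166*(-54 + 84681 - 873)) + 100) = 1/((-291 - 166*83754) + 100) = 1/((-291 - 13903164) + 100) = 1/(-13903455 + 100) = 1/(-13903355) = -1/13903355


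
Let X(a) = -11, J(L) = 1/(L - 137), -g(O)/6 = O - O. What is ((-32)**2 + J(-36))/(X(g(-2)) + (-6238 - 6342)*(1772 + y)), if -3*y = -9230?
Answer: -531453/31657047349 ≈ -1.6788e-5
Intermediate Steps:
y = 9230/3 (y = -1/3*(-9230) = 9230/3 ≈ 3076.7)
g(O) = 0 (g(O) = -6*(O - O) = -6*0 = 0)
J(L) = 1/(-137 + L)
((-32)**2 + J(-36))/(X(g(-2)) + (-6238 - 6342)*(1772 + y)) = ((-32)**2 + 1/(-137 - 36))/(-11 + (-6238 - 6342)*(1772 + 9230/3)) = (1024 + 1/(-173))/(-11 - 12580*14546/3) = (1024 - 1/173)/(-11 - 182988680/3) = 177151/(173*(-182988713/3)) = (177151/173)*(-3/182988713) = -531453/31657047349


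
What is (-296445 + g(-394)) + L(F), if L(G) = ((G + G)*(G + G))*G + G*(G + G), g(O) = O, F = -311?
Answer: -120424321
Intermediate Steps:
L(G) = 2*G² + 4*G³ (L(G) = ((2*G)*(2*G))*G + G*(2*G) = (4*G²)*G + 2*G² = 4*G³ + 2*G² = 2*G² + 4*G³)
(-296445 + g(-394)) + L(F) = (-296445 - 394) + (-311)²*(2 + 4*(-311)) = -296839 + 96721*(2 - 1244) = -296839 + 96721*(-1242) = -296839 - 120127482 = -120424321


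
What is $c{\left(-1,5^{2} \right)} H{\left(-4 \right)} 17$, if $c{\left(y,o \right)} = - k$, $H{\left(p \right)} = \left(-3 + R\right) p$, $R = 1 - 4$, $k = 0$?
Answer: $0$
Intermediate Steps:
$R = -3$
$H{\left(p \right)} = - 6 p$ ($H{\left(p \right)} = \left(-3 - 3\right) p = - 6 p$)
$c{\left(y,o \right)} = 0$ ($c{\left(y,o \right)} = \left(-1\right) 0 = 0$)
$c{\left(-1,5^{2} \right)} H{\left(-4 \right)} 17 = 0 \left(\left(-6\right) \left(-4\right)\right) 17 = 0 \cdot 24 \cdot 17 = 0 \cdot 17 = 0$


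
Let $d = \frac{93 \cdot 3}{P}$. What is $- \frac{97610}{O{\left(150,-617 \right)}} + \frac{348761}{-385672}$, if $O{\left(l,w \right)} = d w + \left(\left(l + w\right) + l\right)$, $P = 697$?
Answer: $\frac{932206401901}{5414449208} \approx 172.17$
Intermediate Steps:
$d = \frac{279}{697}$ ($d = \frac{93 \cdot 3}{697} = 279 \cdot \frac{1}{697} = \frac{279}{697} \approx 0.40029$)
$O{\left(l,w \right)} = 2 l + \frac{976 w}{697}$ ($O{\left(l,w \right)} = \frac{279 w}{697} + \left(\left(l + w\right) + l\right) = \frac{279 w}{697} + \left(w + 2 l\right) = 2 l + \frac{976 w}{697}$)
$- \frac{97610}{O{\left(150,-617 \right)}} + \frac{348761}{-385672} = - \frac{97610}{2 \cdot 150 + \frac{976}{697} \left(-617\right)} + \frac{348761}{-385672} = - \frac{97610}{300 - \frac{602192}{697}} + 348761 \left(- \frac{1}{385672}\right) = - \frac{97610}{- \frac{393092}{697}} - \frac{49823}{55096} = \left(-97610\right) \left(- \frac{697}{393092}\right) - \frac{49823}{55096} = \frac{34017085}{196546} - \frac{49823}{55096} = \frac{932206401901}{5414449208}$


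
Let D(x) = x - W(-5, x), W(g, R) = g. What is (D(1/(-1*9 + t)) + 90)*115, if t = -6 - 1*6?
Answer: 229310/21 ≈ 10920.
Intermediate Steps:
t = -12 (t = -6 - 6 = -12)
D(x) = 5 + x (D(x) = x - 1*(-5) = x + 5 = 5 + x)
(D(1/(-1*9 + t)) + 90)*115 = ((5 + 1/(-1*9 - 12)) + 90)*115 = ((5 + 1/(-9 - 12)) + 90)*115 = ((5 + 1/(-21)) + 90)*115 = ((5 - 1/21) + 90)*115 = (104/21 + 90)*115 = (1994/21)*115 = 229310/21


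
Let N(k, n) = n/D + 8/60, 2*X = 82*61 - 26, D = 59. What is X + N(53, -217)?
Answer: 2198743/885 ≈ 2484.5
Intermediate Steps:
X = 2488 (X = (82*61 - 26)/2 = (5002 - 26)/2 = (½)*4976 = 2488)
N(k, n) = 2/15 + n/59 (N(k, n) = n/59 + 8/60 = n*(1/59) + 8*(1/60) = n/59 + 2/15 = 2/15 + n/59)
X + N(53, -217) = 2488 + (2/15 + (1/59)*(-217)) = 2488 + (2/15 - 217/59) = 2488 - 3137/885 = 2198743/885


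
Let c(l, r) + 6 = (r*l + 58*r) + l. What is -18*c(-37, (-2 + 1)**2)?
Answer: 396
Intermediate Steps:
c(l, r) = -6 + l + 58*r + l*r (c(l, r) = -6 + ((r*l + 58*r) + l) = -6 + ((l*r + 58*r) + l) = -6 + ((58*r + l*r) + l) = -6 + (l + 58*r + l*r) = -6 + l + 58*r + l*r)
-18*c(-37, (-2 + 1)**2) = -18*(-6 - 37 + 58*(-2 + 1)**2 - 37*(-2 + 1)**2) = -18*(-6 - 37 + 58*(-1)**2 - 37*(-1)**2) = -18*(-6 - 37 + 58*1 - 37*1) = -18*(-6 - 37 + 58 - 37) = -18*(-22) = 396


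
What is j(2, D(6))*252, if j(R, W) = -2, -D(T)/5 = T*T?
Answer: -504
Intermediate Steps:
D(T) = -5*T**2 (D(T) = -5*T*T = -5*T**2)
j(2, D(6))*252 = -2*252 = -504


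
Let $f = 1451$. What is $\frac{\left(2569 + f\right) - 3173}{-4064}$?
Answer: $- \frac{847}{4064} \approx -0.20842$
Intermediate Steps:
$\frac{\left(2569 + f\right) - 3173}{-4064} = \frac{\left(2569 + 1451\right) - 3173}{-4064} = \left(4020 - 3173\right) \left(- \frac{1}{4064}\right) = 847 \left(- \frac{1}{4064}\right) = - \frac{847}{4064}$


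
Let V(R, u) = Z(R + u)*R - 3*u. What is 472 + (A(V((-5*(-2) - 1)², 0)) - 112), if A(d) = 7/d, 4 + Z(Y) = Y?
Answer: 320761/891 ≈ 360.00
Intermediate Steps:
Z(Y) = -4 + Y
V(R, u) = -3*u + R*(-4 + R + u) (V(R, u) = (-4 + (R + u))*R - 3*u = (-4 + R + u)*R - 3*u = R*(-4 + R + u) - 3*u = -3*u + R*(-4 + R + u))
472 + (A(V((-5*(-2) - 1)², 0)) - 112) = 472 + (7/(-3*0 + (-5*(-2) - 1)²*(-4 + (-5*(-2) - 1)² + 0)) - 112) = 472 + (7/(0 + (10 - 1)²*(-4 + (10 - 1)² + 0)) - 112) = 472 + (7/(0 + 9²*(-4 + 9² + 0)) - 112) = 472 + (7/(0 + 81*(-4 + 81 + 0)) - 112) = 472 + (7/(0 + 81*77) - 112) = 472 + (7/(0 + 6237) - 112) = 472 + (7/6237 - 112) = 472 + (7*(1/6237) - 112) = 472 + (1/891 - 112) = 472 - 99791/891 = 320761/891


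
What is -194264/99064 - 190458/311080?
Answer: -708028361/275150260 ≈ -2.5732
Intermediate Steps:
-194264/99064 - 190458/311080 = -194264*1/99064 - 190458*1/311080 = -3469/1769 - 95229/155540 = -708028361/275150260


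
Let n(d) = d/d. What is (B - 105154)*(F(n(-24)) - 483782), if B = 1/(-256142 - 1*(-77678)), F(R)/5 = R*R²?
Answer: 3026219203272363/59488 ≈ 5.0871e+10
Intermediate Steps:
n(d) = 1
F(R) = 5*R³ (F(R) = 5*(R*R²) = 5*R³)
B = -1/178464 (B = 1/(-256142 + 77678) = 1/(-178464) = -1/178464 ≈ -5.6034e-6)
(B - 105154)*(F(n(-24)) - 483782) = (-1/178464 - 105154)*(5*1³ - 483782) = -18766203457*(5*1 - 483782)/178464 = -18766203457*(5 - 483782)/178464 = -18766203457/178464*(-483777) = 3026219203272363/59488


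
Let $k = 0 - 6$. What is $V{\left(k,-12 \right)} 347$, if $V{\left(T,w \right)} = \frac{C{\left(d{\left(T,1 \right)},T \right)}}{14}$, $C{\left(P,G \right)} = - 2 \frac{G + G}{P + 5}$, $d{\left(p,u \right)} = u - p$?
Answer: $\frac{347}{7} \approx 49.571$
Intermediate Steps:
$k = -6$
$C{\left(P,G \right)} = - \frac{4 G}{5 + P}$ ($C{\left(P,G \right)} = - 2 \frac{2 G}{5 + P} = - \frac{4 G}{5 + P}$)
$V{\left(T,w \right)} = - \frac{2 T}{7 \left(6 - T\right)}$ ($V{\left(T,w \right)} = \frac{\left(-4\right) T \frac{1}{5 - \left(-1 + T\right)}}{14} = - \frac{4 T}{6 - T} \frac{1}{14} = - \frac{2 T}{7 \left(6 - T\right)}$)
$V{\left(k,-12 \right)} 347 = \frac{2}{7} \left(-6\right) \frac{1}{-6 - 6} \cdot 347 = \frac{2}{7} \left(-6\right) \frac{1}{-12} \cdot 347 = \frac{2}{7} \left(-6\right) \left(- \frac{1}{12}\right) 347 = \frac{1}{7} \cdot 347 = \frac{347}{7}$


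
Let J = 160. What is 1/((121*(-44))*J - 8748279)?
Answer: -1/9600119 ≈ -1.0417e-7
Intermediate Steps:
1/((121*(-44))*J - 8748279) = 1/((121*(-44))*160 - 8748279) = 1/(-5324*160 - 8748279) = 1/(-851840 - 8748279) = 1/(-9600119) = -1/9600119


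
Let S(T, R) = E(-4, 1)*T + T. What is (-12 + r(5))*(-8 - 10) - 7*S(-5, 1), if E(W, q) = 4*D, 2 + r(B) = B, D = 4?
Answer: 757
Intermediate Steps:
r(B) = -2 + B
E(W, q) = 16 (E(W, q) = 4*4 = 16)
S(T, R) = 17*T (S(T, R) = 16*T + T = 17*T)
(-12 + r(5))*(-8 - 10) - 7*S(-5, 1) = (-12 + (-2 + 5))*(-8 - 10) - 119*(-5) = (-12 + 3)*(-18) - 7*(-85) = -9*(-18) + 595 = 162 + 595 = 757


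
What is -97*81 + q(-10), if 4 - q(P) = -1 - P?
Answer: -7862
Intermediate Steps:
q(P) = 5 + P (q(P) = 4 - (-1 - P) = 4 + (1 + P) = 5 + P)
-97*81 + q(-10) = -97*81 + (5 - 10) = -7857 - 5 = -7862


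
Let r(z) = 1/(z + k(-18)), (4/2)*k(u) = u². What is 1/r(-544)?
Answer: -382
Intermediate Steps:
k(u) = u²/2
r(z) = 1/(162 + z) (r(z) = 1/(z + (½)*(-18)²) = 1/(z + (½)*324) = 1/(z + 162) = 1/(162 + z))
1/r(-544) = 1/(1/(162 - 544)) = 1/(1/(-382)) = 1/(-1/382) = -382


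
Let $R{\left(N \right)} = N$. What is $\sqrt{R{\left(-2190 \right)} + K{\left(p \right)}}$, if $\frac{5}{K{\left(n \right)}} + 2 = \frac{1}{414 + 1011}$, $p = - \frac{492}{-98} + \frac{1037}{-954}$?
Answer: $\frac{i \sqrt{17796093315}}{2849} \approx 46.824 i$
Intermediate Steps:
$p = \frac{183871}{46746}$ ($p = \left(-492\right) \left(- \frac{1}{98}\right) + 1037 \left(- \frac{1}{954}\right) = \frac{246}{49} - \frac{1037}{954} = \frac{183871}{46746} \approx 3.9334$)
$K{\left(n \right)} = - \frac{7125}{2849}$ ($K{\left(n \right)} = \frac{5}{-2 + \frac{1}{414 + 1011}} = \frac{5}{-2 + \frac{1}{1425}} = \frac{5}{- \frac{2849}{1425}} = 5 \left(- \frac{1425}{2849}\right) = - \frac{7125}{2849}$)
$\sqrt{R{\left(-2190 \right)} + K{\left(p \right)}} = \sqrt{-2190 - \frac{7125}{2849}} = \sqrt{- \frac{6246435}{2849}} = \frac{i \sqrt{17796093315}}{2849}$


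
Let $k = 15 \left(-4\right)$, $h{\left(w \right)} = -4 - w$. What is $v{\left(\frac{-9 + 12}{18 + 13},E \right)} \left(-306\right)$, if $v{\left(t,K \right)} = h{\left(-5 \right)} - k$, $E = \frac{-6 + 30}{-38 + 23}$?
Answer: $-18666$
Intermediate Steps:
$E = - \frac{8}{5}$ ($E = \frac{24}{-15} = 24 \left(- \frac{1}{15}\right) = - \frac{8}{5} \approx -1.6$)
$k = -60$
$v{\left(t,K \right)} = 61$ ($v{\left(t,K \right)} = \left(-4 - -5\right) - -60 = \left(-4 + 5\right) + 60 = 1 + 60 = 61$)
$v{\left(\frac{-9 + 12}{18 + 13},E \right)} \left(-306\right) = 61 \left(-306\right) = -18666$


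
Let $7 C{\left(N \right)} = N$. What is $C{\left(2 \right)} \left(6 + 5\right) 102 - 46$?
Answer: $\frac{1922}{7} \approx 274.57$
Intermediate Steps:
$C{\left(N \right)} = \frac{N}{7}$
$C{\left(2 \right)} \left(6 + 5\right) 102 - 46 = \frac{1}{7} \cdot 2 \left(6 + 5\right) 102 - 46 = \frac{2}{7} \cdot 11 \cdot 102 - 46 = \frac{22}{7} \cdot 102 - 46 = \frac{2244}{7} - 46 = \frac{1922}{7}$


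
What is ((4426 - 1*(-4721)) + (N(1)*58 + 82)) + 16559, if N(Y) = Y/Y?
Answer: 25846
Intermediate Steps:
N(Y) = 1
((4426 - 1*(-4721)) + (N(1)*58 + 82)) + 16559 = ((4426 - 1*(-4721)) + (1*58 + 82)) + 16559 = ((4426 + 4721) + (58 + 82)) + 16559 = (9147 + 140) + 16559 = 9287 + 16559 = 25846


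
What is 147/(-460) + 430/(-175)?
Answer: -8941/3220 ≈ -2.7767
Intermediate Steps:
147/(-460) + 430/(-175) = 147*(-1/460) + 430*(-1/175) = -147/460 - 86/35 = -8941/3220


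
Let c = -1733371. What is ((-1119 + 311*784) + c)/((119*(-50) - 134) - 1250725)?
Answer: 1490666/1256809 ≈ 1.1861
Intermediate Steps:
((-1119 + 311*784) + c)/((119*(-50) - 134) - 1250725) = ((-1119 + 311*784) - 1733371)/((119*(-50) - 134) - 1250725) = ((-1119 + 243824) - 1733371)/((-5950 - 134) - 1250725) = (242705 - 1733371)/(-6084 - 1250725) = -1490666/(-1256809) = -1490666*(-1/1256809) = 1490666/1256809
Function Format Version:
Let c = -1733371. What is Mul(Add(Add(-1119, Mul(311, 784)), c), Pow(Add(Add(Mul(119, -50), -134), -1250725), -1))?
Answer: Rational(1490666, 1256809) ≈ 1.1861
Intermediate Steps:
Mul(Add(Add(-1119, Mul(311, 784)), c), Pow(Add(Add(Mul(119, -50), -134), -1250725), -1)) = Mul(Add(Add(-1119, Mul(311, 784)), -1733371), Pow(Add(Add(Mul(119, -50), -134), -1250725), -1)) = Mul(Add(Add(-1119, 243824), -1733371), Pow(Add(Add(-5950, -134), -1250725), -1)) = Mul(Add(242705, -1733371), Pow(Add(-6084, -1250725), -1)) = Mul(-1490666, Pow(-1256809, -1)) = Mul(-1490666, Rational(-1, 1256809)) = Rational(1490666, 1256809)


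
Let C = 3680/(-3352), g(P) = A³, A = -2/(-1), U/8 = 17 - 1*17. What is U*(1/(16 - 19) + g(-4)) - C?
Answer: 460/419 ≈ 1.0979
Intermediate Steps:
U = 0 (U = 8*(17 - 1*17) = 8*(17 - 17) = 8*0 = 0)
A = 2 (A = -2*(-1) = 2)
g(P) = 8 (g(P) = 2³ = 8)
C = -460/419 (C = 3680*(-1/3352) = -460/419 ≈ -1.0979)
U*(1/(16 - 19) + g(-4)) - C = 0*(1/(16 - 19) + 8) - 1*(-460/419) = 0*(1/(-3) + 8) + 460/419 = 0*(-⅓ + 8) + 460/419 = 0*(23/3) + 460/419 = 0 + 460/419 = 460/419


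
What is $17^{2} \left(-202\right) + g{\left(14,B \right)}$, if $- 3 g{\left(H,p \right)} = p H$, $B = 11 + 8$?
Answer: $- \frac{175400}{3} \approx -58467.0$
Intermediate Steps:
$B = 19$
$g{\left(H,p \right)} = - \frac{H p}{3}$ ($g{\left(H,p \right)} = - \frac{p H}{3} = - \frac{H p}{3}$)
$17^{2} \left(-202\right) + g{\left(14,B \right)} = 17^{2} \left(-202\right) - \frac{14}{3} \cdot 19 = 289 \left(-202\right) - \frac{266}{3} = -58378 - \frac{266}{3} = - \frac{175400}{3}$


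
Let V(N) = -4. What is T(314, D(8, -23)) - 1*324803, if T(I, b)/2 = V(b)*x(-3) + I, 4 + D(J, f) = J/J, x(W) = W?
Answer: -324151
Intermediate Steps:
D(J, f) = -3 (D(J, f) = -4 + J/J = -4 + 1 = -3)
T(I, b) = 24 + 2*I (T(I, b) = 2*(-4*(-3) + I) = 2*(12 + I) = 24 + 2*I)
T(314, D(8, -23)) - 1*324803 = (24 + 2*314) - 1*324803 = (24 + 628) - 324803 = 652 - 324803 = -324151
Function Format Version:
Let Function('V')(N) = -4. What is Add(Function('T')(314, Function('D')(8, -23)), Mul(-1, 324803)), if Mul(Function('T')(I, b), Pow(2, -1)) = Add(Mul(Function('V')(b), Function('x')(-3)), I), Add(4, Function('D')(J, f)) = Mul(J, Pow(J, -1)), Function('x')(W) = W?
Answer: -324151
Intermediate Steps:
Function('D')(J, f) = -3 (Function('D')(J, f) = Add(-4, Mul(J, Pow(J, -1))) = Add(-4, 1) = -3)
Function('T')(I, b) = Add(24, Mul(2, I)) (Function('T')(I, b) = Mul(2, Add(Mul(-4, -3), I)) = Mul(2, Add(12, I)) = Add(24, Mul(2, I)))
Add(Function('T')(314, Function('D')(8, -23)), Mul(-1, 324803)) = Add(Add(24, Mul(2, 314)), Mul(-1, 324803)) = Add(Add(24, 628), -324803) = Add(652, -324803) = -324151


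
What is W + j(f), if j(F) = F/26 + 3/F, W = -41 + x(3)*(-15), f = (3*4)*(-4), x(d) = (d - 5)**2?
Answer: -21405/208 ≈ -102.91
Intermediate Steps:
x(d) = (-5 + d)**2
f = -48 (f = 12*(-4) = -48)
W = -101 (W = -41 + (-5 + 3)**2*(-15) = -41 + (-2)**2*(-15) = -41 + 4*(-15) = -41 - 60 = -101)
j(F) = 3/F + F/26 (j(F) = F*(1/26) + 3/F = F/26 + 3/F = 3/F + F/26)
W + j(f) = -101 + (3/(-48) + (1/26)*(-48)) = -101 + (3*(-1/48) - 24/13) = -101 + (-1/16 - 24/13) = -101 - 397/208 = -21405/208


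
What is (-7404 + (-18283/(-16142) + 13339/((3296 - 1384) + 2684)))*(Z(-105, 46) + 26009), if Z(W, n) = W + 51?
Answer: -7124560349884255/37094316 ≈ -1.9207e+8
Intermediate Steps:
Z(W, n) = 51 + W
(-7404 + (-18283/(-16142) + 13339/((3296 - 1384) + 2684)))*(Z(-105, 46) + 26009) = (-7404 + (-18283/(-16142) + 13339/((3296 - 1384) + 2684)))*((51 - 105) + 26009) = (-7404 + (-18283*(-1/16142) + 13339/(1912 + 2684)))*(-54 + 26009) = (-7404 + (18283/16142 + 13339/4596))*25955 = (-7404 + 149673403/37094316)*25955 = -274496642261/37094316*25955 = -7124560349884255/37094316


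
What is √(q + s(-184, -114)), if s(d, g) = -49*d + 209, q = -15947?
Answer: I*√6722 ≈ 81.988*I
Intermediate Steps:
s(d, g) = 209 - 49*d
√(q + s(-184, -114)) = √(-15947 + (209 - 49*(-184))) = √(-15947 + (209 + 9016)) = √(-15947 + 9225) = √(-6722) = I*√6722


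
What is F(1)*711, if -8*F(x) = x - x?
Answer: 0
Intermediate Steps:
F(x) = 0 (F(x) = -(x - x)/8 = -⅛*0 = 0)
F(1)*711 = 0*711 = 0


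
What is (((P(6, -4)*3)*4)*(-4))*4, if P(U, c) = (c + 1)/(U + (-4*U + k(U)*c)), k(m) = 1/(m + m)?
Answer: -1728/55 ≈ -31.418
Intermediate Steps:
k(m) = 1/(2*m)
P(U, c) = (1 + c)/(-3*U + c/(2*U)) (P(U, c) = (c + 1)/(U + (-4*U + (1/(2*U))*c)) = (1 + c)/(U + (-4*U + c/(2*U))) = (1 + c)/(-3*U + c/(2*U)))
(((P(6, -4)*3)*4)*(-4))*4 = ((((2*6*(1 - 4)/(-4 - 6*6²))*3)*4)*(-4))*4 = ((((2*6*(-3)/(-4 - 6*36))*3)*4)*(-4))*4 = ((((2*6*(-3)/(-4 - 216))*3)*4)*(-4))*4 = ((((2*6*(-3)/(-220))*3)*4)*(-4))*4 = ((((2*6*(-1/220)*(-3))*3)*4)*(-4))*4 = ((((9/55)*3)*4)*(-4))*4 = (((27/55)*4)*(-4))*4 = ((108/55)*(-4))*4 = -432/55*4 = -1728/55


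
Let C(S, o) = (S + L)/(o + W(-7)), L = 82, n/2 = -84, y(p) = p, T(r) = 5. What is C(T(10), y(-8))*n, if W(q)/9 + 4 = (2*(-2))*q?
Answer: -1827/26 ≈ -70.269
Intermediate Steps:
W(q) = -36 - 36*q (W(q) = -36 + 9*((2*(-2))*q) = -36 + 9*(-4*q) = -36 - 36*q)
n = -168 (n = 2*(-84) = -168)
C(S, o) = (82 + S)/(216 + o) (C(S, o) = (S + 82)/(o + (-36 - 36*(-7))) = (82 + S)/(o + (-36 + 252)) = (82 + S)/(o + 216) = (82 + S)/(216 + o))
C(T(10), y(-8))*n = ((82 + 5)/(216 - 8))*(-168) = (87/208)*(-168) = -1827/26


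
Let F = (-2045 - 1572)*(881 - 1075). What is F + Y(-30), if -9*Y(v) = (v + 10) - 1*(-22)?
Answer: 6315280/9 ≈ 7.0170e+5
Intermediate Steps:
F = 701698 (F = -3617*(-194) = 701698)
Y(v) = -32/9 - v/9 (Y(v) = -((v + 10) - 1*(-22))/9 = -((10 + v) + 22)/9 = -(32 + v)/9 = -32/9 - v/9)
F + Y(-30) = 701698 + (-32/9 - 1/9*(-30)) = 701698 + (-32/9 + 10/3) = 701698 - 2/9 = 6315280/9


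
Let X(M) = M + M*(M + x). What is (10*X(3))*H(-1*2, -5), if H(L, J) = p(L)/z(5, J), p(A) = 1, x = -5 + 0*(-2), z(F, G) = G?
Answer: 6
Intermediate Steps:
x = -5 (x = -5 + 0 = -5)
X(M) = M + M*(-5 + M) (X(M) = M + M*(M - 5) = M + M*(-5 + M))
H(L, J) = 1/J
(10*X(3))*H(-1*2, -5) = (10*(3*(-4 + 3)))/(-5) = (10*(3*(-1)))*(-⅕) = (10*(-3))*(-⅕) = -30*(-⅕) = 6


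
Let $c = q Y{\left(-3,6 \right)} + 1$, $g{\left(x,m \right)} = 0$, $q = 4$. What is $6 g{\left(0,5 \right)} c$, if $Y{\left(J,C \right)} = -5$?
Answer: $0$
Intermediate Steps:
$c = -19$ ($c = 4 \left(-5\right) + 1 = -20 + 1 = -19$)
$6 g{\left(0,5 \right)} c = 6 \cdot 0 \left(-19\right) = 0 \left(-19\right) = 0$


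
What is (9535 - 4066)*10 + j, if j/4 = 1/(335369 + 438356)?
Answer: 42315020254/773725 ≈ 54690.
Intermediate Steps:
j = 4/773725 (j = 4/(335369 + 438356) = 4/773725 ≈ 5.1698e-6)
(9535 - 4066)*10 + j = (9535 - 4066)*10 + 4/773725 = 5469*10 + 4/773725 = 54690 + 4/773725 = 42315020254/773725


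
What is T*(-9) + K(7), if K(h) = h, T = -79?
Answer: 718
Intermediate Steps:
T*(-9) + K(7) = -79*(-9) + 7 = 711 + 7 = 718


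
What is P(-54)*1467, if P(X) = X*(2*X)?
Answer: 8555544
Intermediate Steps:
P(X) = 2*X²
P(-54)*1467 = (2*(-54)²)*1467 = (2*2916)*1467 = 5832*1467 = 8555544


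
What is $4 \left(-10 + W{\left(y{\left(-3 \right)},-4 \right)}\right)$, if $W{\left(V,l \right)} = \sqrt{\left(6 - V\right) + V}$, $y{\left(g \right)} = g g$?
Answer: $-40 + 4 \sqrt{6} \approx -30.202$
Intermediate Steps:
$y{\left(g \right)} = g^{2}$
$W{\left(V,l \right)} = \sqrt{6}$
$4 \left(-10 + W{\left(y{\left(-3 \right)},-4 \right)}\right) = 4 \left(-10 + \sqrt{6}\right) = -40 + 4 \sqrt{6}$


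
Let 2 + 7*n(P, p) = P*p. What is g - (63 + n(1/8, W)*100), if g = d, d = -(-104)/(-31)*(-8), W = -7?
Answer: 2131/434 ≈ 4.9101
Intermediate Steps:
d = 832/31 (d = -(-104)*(-1)/31*(-8) = -4*26/31*(-8) = -104/31*(-8) = 832/31 ≈ 26.839)
n(P, p) = -2/7 + P*p/7 (n(P, p) = -2/7 + (P*p)/7 = -2/7 + P*p/7)
g = 832/31 ≈ 26.839
g - (63 + n(1/8, W)*100) = 832/31 - (63 + (-2/7 + (1/7)*(-7)/8)*100) = 832/31 - (63 + (-2/7 + (1/7)*(1/8)*(-7))*100) = 832/31 - (63 + (-2/7 - 1/8)*100) = 832/31 - (63 - 23/56*100) = 832/31 - (63 - 575/14) = 832/31 - 1*307/14 = 832/31 - 307/14 = 2131/434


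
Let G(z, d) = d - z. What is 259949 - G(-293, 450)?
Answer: 259206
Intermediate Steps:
259949 - G(-293, 450) = 259949 - (450 - 1*(-293)) = 259949 - (450 + 293) = 259949 - 1*743 = 259949 - 743 = 259206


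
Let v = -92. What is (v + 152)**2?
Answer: 3600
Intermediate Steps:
(v + 152)**2 = (-92 + 152)**2 = 60**2 = 3600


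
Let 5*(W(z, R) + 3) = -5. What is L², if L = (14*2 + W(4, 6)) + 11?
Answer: 1225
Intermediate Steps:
W(z, R) = -4 (W(z, R) = -3 + (⅕)*(-5) = -3 - 1 = -4)
L = 35 (L = (14*2 - 4) + 11 = (28 - 4) + 11 = 24 + 11 = 35)
L² = 35² = 1225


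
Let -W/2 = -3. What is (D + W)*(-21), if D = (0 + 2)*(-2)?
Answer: -42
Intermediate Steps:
W = 6 (W = -2*(-3) = 6)
D = -4 (D = 2*(-2) = -4)
(D + W)*(-21) = (-4 + 6)*(-21) = 2*(-21) = -42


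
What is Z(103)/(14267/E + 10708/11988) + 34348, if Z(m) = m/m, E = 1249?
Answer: 1583507407909/46101772 ≈ 34348.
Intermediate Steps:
Z(m) = 1
Z(103)/(14267/E + 10708/11988) + 34348 = 1/(14267/1249 + 10708/11988) + 34348 = 1/(14267*(1/1249) + 10708*(1/11988)) + 34348 = 1/(14267/1249 + 2677/2997) + 34348 = 1/(46101772/3743253) + 34348 = 1*(3743253/46101772) + 34348 = 3743253/46101772 + 34348 = 1583507407909/46101772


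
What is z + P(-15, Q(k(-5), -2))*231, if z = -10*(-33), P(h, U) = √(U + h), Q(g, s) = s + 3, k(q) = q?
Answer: 330 + 231*I*√14 ≈ 330.0 + 864.32*I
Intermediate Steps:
Q(g, s) = 3 + s
z = 330
z + P(-15, Q(k(-5), -2))*231 = 330 + √((3 - 2) - 15)*231 = 330 + √(1 - 15)*231 = 330 + √(-14)*231 = 330 + (I*√14)*231 = 330 + 231*I*√14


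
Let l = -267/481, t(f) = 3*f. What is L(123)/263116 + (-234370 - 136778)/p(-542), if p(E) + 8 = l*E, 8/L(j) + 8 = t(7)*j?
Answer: -15119126668091084/11930006690525 ≈ -1267.3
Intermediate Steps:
L(j) = 8/(-8 + 21*j) (L(j) = 8/(-8 + (3*7)*j) = 8/(-8 + 21*j))
l = -267/481 (l = -267*1/481 = -267/481 ≈ -0.55509)
p(E) = -8 - 267*E/481
L(123)/263116 + (-234370 - 136778)/p(-542) = (8/(-8 + 21*123))/263116 + (-234370 - 136778)/(-8 - 267/481*(-542)) = (8/(-8 + 2583))*(1/263116) - 371148/(-8 + 144714/481) = (8/2575)*(1/263116) - 371148/140866/481 = (8*(1/2575))*(1/263116) - 371148*481/140866 = (8/2575)*(1/263116) - 89261094/70433 = 2/169380925 - 89261094/70433 = -15119126668091084/11930006690525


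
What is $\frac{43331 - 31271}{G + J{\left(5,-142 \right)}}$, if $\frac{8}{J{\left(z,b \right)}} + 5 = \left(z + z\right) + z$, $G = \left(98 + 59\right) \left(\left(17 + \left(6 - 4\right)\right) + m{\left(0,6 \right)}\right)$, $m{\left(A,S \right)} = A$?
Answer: $\frac{20100}{4973} \approx 4.0418$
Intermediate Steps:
$G = 2983$ ($G = \left(98 + 59\right) \left(\left(17 + \left(6 - 4\right)\right) + 0\right) = 157 \left(\left(17 + 2\right) + 0\right) = 157 \left(19 + 0\right) = 157 \cdot 19 = 2983$)
$J{\left(z,b \right)} = \frac{8}{-5 + 3 z}$ ($J{\left(z,b \right)} = \frac{8}{-5 + \left(\left(z + z\right) + z\right)} = \frac{8}{-5 + \left(2 z + z\right)} = \frac{8}{-5 + 3 z}$)
$\frac{43331 - 31271}{G + J{\left(5,-142 \right)}} = \frac{43331 - 31271}{2983 + \frac{8}{-5 + 3 \cdot 5}} = \frac{12060}{2983 + \frac{8}{-5 + 15}} = \frac{12060}{2983 + \frac{8}{10}} = \frac{12060}{2983 + 8 \cdot \frac{1}{10}} = \frac{12060}{2983 + \frac{4}{5}} = \frac{12060}{\frac{14919}{5}} = 12060 \cdot \frac{5}{14919} = \frac{20100}{4973}$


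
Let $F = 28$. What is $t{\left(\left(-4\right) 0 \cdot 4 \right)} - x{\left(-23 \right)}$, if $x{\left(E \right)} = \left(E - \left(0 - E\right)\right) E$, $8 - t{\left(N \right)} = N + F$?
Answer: $-1078$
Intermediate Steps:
$t{\left(N \right)} = -20 - N$ ($t{\left(N \right)} = 8 - \left(N + 28\right) = 8 - \left(28 + N\right) = -20 - N$)
$x{\left(E \right)} = 2 E^{2}$ ($x{\left(E \right)} = \left(E - - E\right) E = \left(E + E\right) E = 2 E E = 2 E^{2}$)
$t{\left(\left(-4\right) 0 \cdot 4 \right)} - x{\left(-23 \right)} = \left(-20 - \left(-4\right) 0 \cdot 4\right) - 2 \left(-23\right)^{2} = \left(-20 - 0 \cdot 4\right) - 2 \cdot 529 = \left(-20 - 0\right) - 1058 = \left(-20 + 0\right) - 1058 = -20 - 1058 = -1078$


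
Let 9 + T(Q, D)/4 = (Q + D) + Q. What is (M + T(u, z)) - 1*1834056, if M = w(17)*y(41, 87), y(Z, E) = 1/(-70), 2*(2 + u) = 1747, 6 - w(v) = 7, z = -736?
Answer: -128104479/70 ≈ -1.8301e+6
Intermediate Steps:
w(v) = -1 (w(v) = 6 - 1*7 = 6 - 7 = -1)
u = 1743/2 (u = -2 + (½)*1747 = -2 + 1747/2 = 1743/2 ≈ 871.50)
T(Q, D) = -36 + 4*D + 8*Q (T(Q, D) = -36 + 4*((Q + D) + Q) = -36 + 4*((D + Q) + Q) = -36 + 4*(D + 2*Q) = -36 + (4*D + 8*Q) = -36 + 4*D + 8*Q)
y(Z, E) = -1/70
M = 1/70 (M = -1*(-1/70) = 1/70 ≈ 0.014286)
(M + T(u, z)) - 1*1834056 = (1/70 + (-36 + 4*(-736) + 8*(1743/2))) - 1*1834056 = (1/70 + (-36 - 2944 + 6972)) - 1834056 = (1/70 + 3992) - 1834056 = 279441/70 - 1834056 = -128104479/70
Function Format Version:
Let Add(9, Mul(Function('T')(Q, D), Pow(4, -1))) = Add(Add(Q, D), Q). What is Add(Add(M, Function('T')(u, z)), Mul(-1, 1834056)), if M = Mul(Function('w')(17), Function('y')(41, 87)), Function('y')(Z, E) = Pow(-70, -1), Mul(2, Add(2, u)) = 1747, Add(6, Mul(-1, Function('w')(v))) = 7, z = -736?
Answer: Rational(-128104479, 70) ≈ -1.8301e+6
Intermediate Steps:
Function('w')(v) = -1 (Function('w')(v) = Add(6, Mul(-1, 7)) = Add(6, -7) = -1)
u = Rational(1743, 2) (u = Add(-2, Mul(Rational(1, 2), 1747)) = Add(-2, Rational(1747, 2)) = Rational(1743, 2) ≈ 871.50)
Function('T')(Q, D) = Add(-36, Mul(4, D), Mul(8, Q)) (Function('T')(Q, D) = Add(-36, Mul(4, Add(Add(Q, D), Q))) = Add(-36, Mul(4, Add(Add(D, Q), Q))) = Add(-36, Mul(4, Add(D, Mul(2, Q)))) = Add(-36, Add(Mul(4, D), Mul(8, Q))) = Add(-36, Mul(4, D), Mul(8, Q)))
Function('y')(Z, E) = Rational(-1, 70)
M = Rational(1, 70) (M = Mul(-1, Rational(-1, 70)) = Rational(1, 70) ≈ 0.014286)
Add(Add(M, Function('T')(u, z)), Mul(-1, 1834056)) = Add(Add(Rational(1, 70), Add(-36, Mul(4, -736), Mul(8, Rational(1743, 2)))), Mul(-1, 1834056)) = Add(Add(Rational(1, 70), Add(-36, -2944, 6972)), -1834056) = Add(Add(Rational(1, 70), 3992), -1834056) = Add(Rational(279441, 70), -1834056) = Rational(-128104479, 70)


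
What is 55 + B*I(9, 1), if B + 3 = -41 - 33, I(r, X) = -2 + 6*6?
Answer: -2563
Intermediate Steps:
I(r, X) = 34 (I(r, X) = -2 + 36 = 34)
B = -77 (B = -3 + (-41 - 33) = -3 - 74 = -77)
55 + B*I(9, 1) = 55 - 77*34 = 55 - 2618 = -2563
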